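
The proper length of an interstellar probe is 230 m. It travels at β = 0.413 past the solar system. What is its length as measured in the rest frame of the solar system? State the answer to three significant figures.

209 m

Lorentz factor: γ = (1 − 0.170569)^(−1/2) = 1.098.
Along the direction of motion the measured length is L₀/γ = 230/1.098 = 209 m.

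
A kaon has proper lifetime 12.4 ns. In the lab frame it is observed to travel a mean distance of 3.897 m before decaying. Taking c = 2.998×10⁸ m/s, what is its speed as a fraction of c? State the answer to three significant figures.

Lab distance = (lab lifetime)·v = γτ·βc, so βγ = d/(cτ) = 3.897/(2.998×10⁸ × 1.240×10^-8) = 1.0483.
With βγ = 1.0483: γ² = 1 + (βγ)² = 2.09893, and β = (βγ)/γ = 1.0483/1.44877 = 0.724.

0.724c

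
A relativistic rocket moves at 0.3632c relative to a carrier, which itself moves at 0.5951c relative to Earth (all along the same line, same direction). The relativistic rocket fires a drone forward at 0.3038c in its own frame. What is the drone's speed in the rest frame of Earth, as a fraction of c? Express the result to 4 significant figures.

0.8809c

First combine the drone and relativistic rocket (S''→S'): u₁ = (0.3038 + 0.3632)/(1 + 0.3038×0.3632) = 0.667/1.11034016 = 0.60072.
Then combine with the carrier (S'→S): u = (0.60072 + 0.5951)/(1 + 0.60072×0.5951) = 1.19582/1.357488472 = 0.88091.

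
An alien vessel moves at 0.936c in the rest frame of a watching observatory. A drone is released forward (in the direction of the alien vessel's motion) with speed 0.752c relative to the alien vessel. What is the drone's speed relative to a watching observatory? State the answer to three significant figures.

0.991c

In units of c, u = (u' + v)/(1 + u'v) with u' = 0.752 and v = 0.936.
Numerator: 0.752 + 0.936 = 1.688. Denominator: 1 + (0.752)(0.936) = 1.703872.
u = 1.688/1.703872 = 0.99068, so the speed is 0.991c.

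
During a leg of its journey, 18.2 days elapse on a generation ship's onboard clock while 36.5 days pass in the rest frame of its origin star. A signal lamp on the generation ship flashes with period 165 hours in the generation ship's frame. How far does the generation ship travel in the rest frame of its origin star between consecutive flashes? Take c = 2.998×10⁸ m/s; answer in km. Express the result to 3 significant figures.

From Δt = γΔτ: γ = 36.5/18.2 = 2.00549.
β = √(1 − 1/γ²) = 0.86681. Lab-frame period = γτ = 2.00549×165 hours = 330.91 hours. Distance = βc × γτ = 0.86681 × 2.998×10⁸ m/s × 1191276 s = 3.0958×10^14 m = 3.10×10^11 km.

3.10×10^11 km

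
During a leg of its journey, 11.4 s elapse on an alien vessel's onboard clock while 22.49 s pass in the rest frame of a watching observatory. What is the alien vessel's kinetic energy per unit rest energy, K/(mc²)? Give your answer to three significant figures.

The time-dilation ratio gives γ = 22.49/11.4 = 1.97281.
K/(mc²) = γ − 1 = 1.97281 − 1 = 0.973.

0.973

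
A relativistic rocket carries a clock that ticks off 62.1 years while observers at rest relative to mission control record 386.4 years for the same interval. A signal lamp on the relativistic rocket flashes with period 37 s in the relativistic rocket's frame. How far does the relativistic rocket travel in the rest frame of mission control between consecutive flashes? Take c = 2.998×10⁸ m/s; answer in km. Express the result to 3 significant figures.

The time-dilation ratio gives γ = 386.4/62.1 = 6.22222.
β = √(1 − 1/γ²) = 0.987. Lab-frame period = γτ = 6.22222×37 s = 230.22 s. Distance = βc × γτ = 0.987 × 2.998×10⁸ m/s × 230.22 s = 6.8123×10^10 m = 6.81×10^7 km.

6.81×10^7 km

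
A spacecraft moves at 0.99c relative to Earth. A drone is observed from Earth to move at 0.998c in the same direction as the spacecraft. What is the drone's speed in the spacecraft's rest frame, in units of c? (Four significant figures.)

Transform to the spacecraft's frame: u' = (u − v)/(1 − uv/c²).
u' = (0.998 − 0.99)/(1 − 0.998×0.99) = 0.008/0.01198 = 0.66778.
Speed in the spacecraft's frame: 0.6678c (in the same direction).

0.6678c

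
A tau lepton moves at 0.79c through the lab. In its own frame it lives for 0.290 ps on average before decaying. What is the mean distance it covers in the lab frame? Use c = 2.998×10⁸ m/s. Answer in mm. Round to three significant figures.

0.112 mm

Lorentz factor: γ = (1 − 0.6241)^(−1/2) = 1.631.
Lab-frame lifetime: Δt = γτ = 1.631 × 0.290 ps = 0.47299 ps.
Distance: d = vΔt = 0.79 × 2.998×10⁸ m/s × 4.7299×10^-13 s = 1.12×10^-4 m = 0.112 mm.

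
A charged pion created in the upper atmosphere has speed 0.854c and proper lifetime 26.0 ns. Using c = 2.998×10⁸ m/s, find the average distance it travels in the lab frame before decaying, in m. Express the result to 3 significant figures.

With β = 0.854, γ = 1/√(1 − 0.854²) = 1/√0.270684 = 1.9221.
Lab-frame lifetime: Δt = γτ = 1.9221 × 26.0 ns = 49.975 ns.
Distance: d = vΔt = 0.854 × 2.998×10⁸ m/s × 4.9975×10^-8 s = 12.8 m.

12.8 m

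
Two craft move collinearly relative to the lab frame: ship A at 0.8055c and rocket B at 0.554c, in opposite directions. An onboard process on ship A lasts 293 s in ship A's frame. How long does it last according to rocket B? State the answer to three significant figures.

859 s

Speed of ship A in rocket B's frame: u = (v_A + v_B)/(1 + v_A v_B/c²) = (0.8055 + 0.554)/(1 + 0.8055×0.554) = 1.3595/1.446247 = 0.94002; |u| = 0.94002c.
γ for this relative speed: γ = 1/√(1 − 0.883638) = 2.9315.
The clock on ship A records proper time, so rocket B measures Δt = γΔτ = 2.9315 × 293 = 859 s.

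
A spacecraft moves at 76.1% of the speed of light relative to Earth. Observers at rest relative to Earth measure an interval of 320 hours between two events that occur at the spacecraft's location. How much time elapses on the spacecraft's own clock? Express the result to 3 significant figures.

β² = 0.579121, so γ = 1/√0.420879 = 1.5414.
The moving clock records proper time: Δτ = Δt/γ = 320/1.5414 = 208 hours.

208 hours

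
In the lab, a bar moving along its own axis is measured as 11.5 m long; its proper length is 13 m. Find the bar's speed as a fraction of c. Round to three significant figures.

0.466c

Length contraction gives γ = L₀/L = 13/11.5 = 1.1304.
β = √(1 − 1/γ²) = √0.217407 = 0.466.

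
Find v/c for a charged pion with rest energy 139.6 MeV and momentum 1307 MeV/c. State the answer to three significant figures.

0.994

pc/(mc²) = 1307/139.6 = 9.3625 = βγ = β/√(1−β²).
So β² = x²/(1 + x²) with x = 9.3625: x² = 87.6564, β² = 87.6564/88.6564 = 0.98872, β = 0.994.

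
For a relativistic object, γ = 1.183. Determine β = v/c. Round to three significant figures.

β = √(1 − 1/γ²) = √(1 − 1/1.399489) = √0.285453 = 0.534.

0.534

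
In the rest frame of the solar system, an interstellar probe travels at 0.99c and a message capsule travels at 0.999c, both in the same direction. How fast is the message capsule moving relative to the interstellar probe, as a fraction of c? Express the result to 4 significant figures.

Transform to the interstellar probe's frame: u' = (u − v)/(1 − uv/c²).
u' = (0.999 − 0.99)/(1 − 0.999×0.99) = 0.009/0.01099 = 0.81893.
Speed in the interstellar probe's frame: 0.8189c (in the same direction).

0.8189c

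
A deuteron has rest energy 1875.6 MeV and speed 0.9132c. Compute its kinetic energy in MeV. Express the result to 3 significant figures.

γ = 1/√(1 − β²) = 1/√(1 − 0.83393424) = 1/√0.16606576 = 1/0.407512 = 2.4539.
Kinetic energy: K = (γ − 1)mc² = (2.4539 − 1) × 1875.6 MeV = 1.4539 × 1875.6 = 2730 MeV.

2730 MeV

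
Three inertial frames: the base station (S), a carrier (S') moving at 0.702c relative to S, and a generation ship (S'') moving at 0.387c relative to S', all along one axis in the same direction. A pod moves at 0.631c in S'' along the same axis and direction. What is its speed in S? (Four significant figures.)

0.9656c

Apply u = (u'+v)/(1+u'v) twice. Pod in the carrier frame: (0.631+0.387)/(1+0.631·0.387) = 1.018/1.244197 = 0.8182c.
That velocity, transformed to the rest frame of the base station: (0.8182+0.702)/(1+0.8182·0.702) = 1.5202/1.5743764 = 0.96559c.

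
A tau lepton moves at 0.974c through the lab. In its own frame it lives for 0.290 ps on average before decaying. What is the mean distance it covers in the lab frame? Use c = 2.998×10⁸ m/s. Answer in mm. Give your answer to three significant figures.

0.374 mm

With β = 0.974, γ = 1/√(1 − 0.974²) = 1/√0.051324 = 4.4141.
Lab-frame lifetime: Δt = γτ = 4.4141 × 0.290 ps = 1.2801 ps.
Distance: d = vΔt = 0.974 × 2.998×10⁸ m/s × 1.2801×10^-12 s = 3.74×10^-4 m = 0.374 mm.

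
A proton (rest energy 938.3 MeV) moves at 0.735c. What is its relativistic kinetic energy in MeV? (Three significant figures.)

With β = 0.735, γ = 1/√(1 − 0.735²) = 1/√0.459775 = 1.47478.
Kinetic energy: K = (γ − 1)mc² = (1.47478 − 1) × 938.3 MeV = 0.47478 × 938.3 = 445 MeV.

445 MeV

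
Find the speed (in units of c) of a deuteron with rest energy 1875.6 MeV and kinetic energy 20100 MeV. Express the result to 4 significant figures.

0.9964c

γ = 1 + K/(mc²) = 1 + 20100/1875.6 = 11.717.
β = √(1 − 1/γ²) = √(1 − 0.00728395) = √0.99271605 = 0.9964.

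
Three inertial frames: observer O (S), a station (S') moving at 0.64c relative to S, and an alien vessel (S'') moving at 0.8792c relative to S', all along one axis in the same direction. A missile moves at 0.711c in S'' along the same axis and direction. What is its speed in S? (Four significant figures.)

0.9952c

Apply u = (u'+v)/(1+u'v) twice. Missile in the station frame: (0.711+0.8792)/(1+0.711·0.8792) = 1.5902/1.6251112 = 0.97852c.
That velocity, transformed to the rest frame of observer O: (0.97852+0.64)/(1+0.97852·0.64) = 1.61852/1.6262528 = 0.99525c.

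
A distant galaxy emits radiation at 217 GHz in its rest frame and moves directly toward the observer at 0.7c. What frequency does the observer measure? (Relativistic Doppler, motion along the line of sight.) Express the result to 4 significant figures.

516.6 GHz

Relativistic Doppler (source moving toward): f_obs = f_src · √((1+β)/(1−β)).
With β = 0.7: factor = √(1.7/0.3) = 2.3805.
f_obs = 217 × 2.3805 = 516.6 GHz.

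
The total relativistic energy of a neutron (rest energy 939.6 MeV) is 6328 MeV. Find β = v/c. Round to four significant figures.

0.9889

Total energy E = γmc² gives γ = 6328/939.6 = 6.7348.
Hence β = √(1 − 1/γ²) = √(1 − 0.0220471) = √0.9779529 = 0.9889.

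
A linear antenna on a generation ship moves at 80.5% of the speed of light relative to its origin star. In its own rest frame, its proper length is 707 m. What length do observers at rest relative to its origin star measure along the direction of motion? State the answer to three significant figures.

γ = 1/√(1 − β²) = 1/√(1 − 0.648025) = 1/√0.351975 = 1/0.593275 = 1.6856.
Length contraction: L = L₀/γ = 707/1.6856 = 419 m.

419 m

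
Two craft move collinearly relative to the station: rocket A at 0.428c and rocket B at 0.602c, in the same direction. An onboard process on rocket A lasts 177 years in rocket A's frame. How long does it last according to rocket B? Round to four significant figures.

Transform rocket A's velocity into rocket B's frame: (0.428 − 0.602)/(1 − 0.428·0.602) = −0.174/0.742344, so the relative speed is 0.23439c.
γ for this relative speed: γ = 1/√(1 − 0.0549387) = 1.0287.
Rocket A's interval is proper; time dilation gives Δt_B = γΔτ = 1.0287 × 177 years = 182.1 years.

182.1 years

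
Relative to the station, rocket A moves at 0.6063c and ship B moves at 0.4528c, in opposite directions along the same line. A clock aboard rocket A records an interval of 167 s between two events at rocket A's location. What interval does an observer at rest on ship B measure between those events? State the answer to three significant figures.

Transform rocket A's velocity into ship B's frame: (0.6063 + 0.4528)/(1 + 0.6063·0.4528) = 1.0591/1.27453264, so the relative speed is 0.83097c.
At |u| = 0.83097c, γ = (1 − 0.690511)^(−1/2) = 1.7975.
The clock on rocket A records proper time, so ship B measures Δt = γΔτ = 1.7975 × 167 = 300 s.

300 s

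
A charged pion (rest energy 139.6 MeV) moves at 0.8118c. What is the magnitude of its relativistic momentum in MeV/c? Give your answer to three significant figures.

γ = 1/√(1 − β²) = 1/√(1 − 0.65901924) = 1/√0.34098076 = 1/0.583936 = 1.7125.
Momentum: p = γβ·mc = 1.7125 × 0.8118 × 139.6 MeV/c = 194 MeV/c.

194 MeV/c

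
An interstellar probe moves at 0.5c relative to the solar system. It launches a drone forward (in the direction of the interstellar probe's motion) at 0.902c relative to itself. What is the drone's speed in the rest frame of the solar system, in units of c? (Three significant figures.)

0.966c

Relativistic velocity addition: u = (u' + v)/(1 + u'v/c²), with u' = 0.902c and v = 0.5c.
Numerator: 0.902 + 0.5 = 1.402. Denominator: 1 + (0.902)(0.5) = 1.451.
u = 1.402/1.451 = 0.96623, so the speed is 0.966c.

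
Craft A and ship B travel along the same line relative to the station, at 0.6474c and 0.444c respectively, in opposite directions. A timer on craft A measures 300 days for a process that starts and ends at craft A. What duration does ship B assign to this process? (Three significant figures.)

The velocity of craft A relative to ship B is (0.6474 + 0.444)c / (1 + 0.6474×0.444) = 0.84773c; relative speed 0.84773c.
At |u| = 0.84773c, γ = (1 − 0.718646)^(−1/2) = 1.8853.
The clock on craft A records proper time, so ship B measures Δt = γΔτ = 1.8853 × 300 = 566 days.

566 days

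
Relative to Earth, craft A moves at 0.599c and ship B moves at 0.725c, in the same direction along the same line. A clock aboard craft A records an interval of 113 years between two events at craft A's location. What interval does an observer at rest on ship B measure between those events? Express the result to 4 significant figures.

115.9 years

The velocity of craft A relative to ship B is (0.599 − 0.725)c / (1 − 0.599×0.725) = −0.22272c; relative speed 0.22272c.
γ for this relative speed: γ = 1/√(1 − 0.0496042) = 1.0258.
The clock on craft A records proper time, so ship B measures Δt = γΔτ = 1.0258 × 113 = 115.9 years.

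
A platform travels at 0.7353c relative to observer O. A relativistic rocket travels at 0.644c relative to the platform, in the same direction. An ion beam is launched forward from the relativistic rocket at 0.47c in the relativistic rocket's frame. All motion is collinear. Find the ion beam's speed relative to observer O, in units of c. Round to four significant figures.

0.9765c

First combine the ion beam and relativistic rocket (S''→S'): u₁ = (0.47 + 0.644)/(1 + 0.47×0.644) = 1.114/1.30268 = 0.85516.
Then combine with the platform (S'→S): u = (0.85516 + 0.7353)/(1 + 0.85516×0.7353) = 1.59046/1.628799148 = 0.97646.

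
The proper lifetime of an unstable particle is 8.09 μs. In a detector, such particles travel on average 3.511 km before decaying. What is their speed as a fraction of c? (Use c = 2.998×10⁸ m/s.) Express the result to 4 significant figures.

Let x = d/(cτ) = 3511 m / (2.998×10⁸ m/s × 8.090×10^-6 s) = 1.4476. Since d = βγcτ, x = βγ = β/√(1−β²).
Solving: β² = x²/(1+x²) = 2.09555/3.09555 = 0.676956, so β = 0.8228.

0.8228c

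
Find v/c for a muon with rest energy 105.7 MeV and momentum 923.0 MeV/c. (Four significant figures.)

0.9935

βγ = pc/(mc²) = 923.0/105.7 = 8.7323.
Since γ² = 1 + (βγ)² = 77.2531, γ = √77.2531 = 8.78937, and β = (βγ)/γ = 8.7323/8.78937 = 0.9935.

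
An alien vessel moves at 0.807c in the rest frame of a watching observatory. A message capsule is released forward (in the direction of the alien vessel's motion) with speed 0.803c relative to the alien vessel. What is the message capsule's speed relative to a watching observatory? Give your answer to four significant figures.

Relativistic velocity addition: u = (u' + v)/(1 + u'v/c²), with u' = 0.803c and v = 0.807c.
Numerator: 0.803 + 0.807 = 1.61. Denominator: 1 + (0.803)(0.807) = 1.648021.
u = 1.61/1.648021 = 0.97693, so the speed is 0.9769c.

0.9769c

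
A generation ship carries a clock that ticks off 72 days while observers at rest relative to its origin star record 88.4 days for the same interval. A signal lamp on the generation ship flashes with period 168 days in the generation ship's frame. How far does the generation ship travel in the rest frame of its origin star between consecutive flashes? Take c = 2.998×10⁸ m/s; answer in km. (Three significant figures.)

3.10×10^12 km

The time-dilation ratio gives γ = 88.4/72 = 1.22778.
β = √(1 − 1/γ²) = 0.58019. Lab-frame period = γτ = 1.22778×168 days = 206.27 days. Distance = βc × γτ = 0.58019 × 2.998×10⁸ m/s × 17821728 s = 3.0999×10^15 m = 3.10×10^12 km.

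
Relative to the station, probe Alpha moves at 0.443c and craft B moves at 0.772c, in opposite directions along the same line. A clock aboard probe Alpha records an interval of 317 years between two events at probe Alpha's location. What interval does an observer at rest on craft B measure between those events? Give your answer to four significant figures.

The velocity of probe Alpha relative to craft B is (0.443 + 0.772)c / (1 + 0.443×0.772) = 0.90537c; relative speed 0.90537c.
At |u| = 0.90537c, γ = (1 − 0.819695)^(−1/2) = 2.355.
Probe Alpha's interval is proper; time dilation gives Δt_B = γΔτ = 2.355 × 317 years = 746.5 years.

746.5 years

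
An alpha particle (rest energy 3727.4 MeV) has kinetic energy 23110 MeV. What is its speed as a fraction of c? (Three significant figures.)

0.990c

γ = 1 + K/(mc²) = 1 + 23110/3727.4 = 7.2.
β = √(1 − 1/γ²) = √(1 − 0.0192901) = √0.9807099 = 0.990.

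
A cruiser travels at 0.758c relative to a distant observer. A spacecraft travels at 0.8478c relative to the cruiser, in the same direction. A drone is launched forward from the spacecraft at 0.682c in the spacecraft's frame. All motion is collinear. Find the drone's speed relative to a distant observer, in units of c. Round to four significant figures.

0.9957c

Compose velocities in two stages. Stage 1 (into S'): u₁ = (0.682+0.8478)/(1+0.682×0.8478) = 0.96933.
Stage 2 (into S): u = (0.96933+0.758)/(1+0.96933×0.758) = 0.99572, so the speed is 0.9957c.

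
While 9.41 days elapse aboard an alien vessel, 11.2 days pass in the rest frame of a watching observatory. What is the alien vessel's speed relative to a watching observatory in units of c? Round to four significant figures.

0.5423c

γ = Δt/Δτ = 11.2/9.41 = 1.1902.
β = √(1 − 1/γ²) = √(1 − 0.705928) = √0.294072 = 0.5423.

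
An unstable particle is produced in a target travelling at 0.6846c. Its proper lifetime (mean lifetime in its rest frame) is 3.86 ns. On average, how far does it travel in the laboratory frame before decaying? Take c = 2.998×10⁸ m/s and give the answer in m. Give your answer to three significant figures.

1.09 m

β² = 0.46867716, so γ = 1/√0.53132284 = 1.3719.
Lab-frame lifetime: Δt = γτ = 1.3719 × 3.86 ns = 5.2955 ns.
Distance: d = vΔt = 0.6846 × 2.998×10⁸ m/s × 5.2955×10^-9 s = 1.09 m.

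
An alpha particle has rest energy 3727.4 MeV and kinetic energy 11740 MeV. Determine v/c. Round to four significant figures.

0.9705

γ = 1 + K/(mc²) = 1 + 11740/3727.4 = 4.1496.
β = √(1 − 1/γ²) = √(1 − 0.0580748) = √0.9419252 = 0.9705.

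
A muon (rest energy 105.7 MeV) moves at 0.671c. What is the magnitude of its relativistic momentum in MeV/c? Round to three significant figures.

Lorentz factor: γ = (1 − 0.450241)^(−1/2) = 1.3487.
Momentum: p = γβ·mc = 1.3487 × 0.671 × 105.7 MeV/c = 95.7 MeV/c.

95.7 MeV/c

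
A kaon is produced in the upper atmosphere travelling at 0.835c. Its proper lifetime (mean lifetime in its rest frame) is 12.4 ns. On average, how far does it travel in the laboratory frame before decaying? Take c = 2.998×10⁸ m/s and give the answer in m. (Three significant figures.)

Lorentz factor: γ = (1 − 0.697225)^(−1/2) = 1.8174.
Lab-frame lifetime: Δt = γτ = 1.8174 × 12.4 ns = 22.536 ns.
Distance: d = vΔt = 0.835 × 2.998×10⁸ m/s × 2.2536×10^-8 s = 5.64 m.

5.64 m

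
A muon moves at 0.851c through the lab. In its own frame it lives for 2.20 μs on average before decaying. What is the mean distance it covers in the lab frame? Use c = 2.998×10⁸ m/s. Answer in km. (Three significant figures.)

1.07 km

With β = 0.851, γ = 1/√(1 − 0.851²) = 1/√0.275799 = 1.9042.
Lab-frame lifetime: Δt = γτ = 1.9042 × 2.20 μs = 4.1892 μs.
Distance: d = vΔt = 0.851 × 2.998×10⁸ m/s × 4.1892×10^-6 s = 1070 m = 1.07 km.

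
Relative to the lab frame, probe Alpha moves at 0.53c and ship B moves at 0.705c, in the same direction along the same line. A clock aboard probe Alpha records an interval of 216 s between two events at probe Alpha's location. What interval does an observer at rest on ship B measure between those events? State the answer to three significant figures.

225 s

Speed of probe Alpha in ship B's frame: u = (v_A − v_B)/(1 − v_A v_B/c²) = (0.53 − 0.705)/(1 − 0.53×0.705) = −0.175/0.62635 = −0.2794; |u| = 0.2794c.
At |u| = 0.2794c, γ = (1 − 0.0780644)^(−1/2) = 1.0415.
The clock on probe Alpha records proper time, so ship B measures Δt = γΔτ = 1.0415 × 216 = 225 s.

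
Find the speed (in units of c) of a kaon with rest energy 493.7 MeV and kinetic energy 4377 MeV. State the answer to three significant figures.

γ = 1 + K/(mc²) = 1 + 4377/493.7 = 9.8657.
β = √(1 − 1/γ²) = √(1 − 0.0102741) = √0.9897259 = 0.995.

0.995c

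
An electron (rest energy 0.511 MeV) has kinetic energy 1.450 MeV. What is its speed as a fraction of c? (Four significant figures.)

0.9655c

γ = 1 + K/(mc²) = 1 + 1.450/0.511 = 3.8376.
β = √(1 − 1/γ²) = √(1 − 0.0679017) = √0.9320983 = 0.9655.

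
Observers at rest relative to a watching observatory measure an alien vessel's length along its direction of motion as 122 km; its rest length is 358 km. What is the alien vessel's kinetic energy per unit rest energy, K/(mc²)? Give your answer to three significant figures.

1.93

From L = L₀/γ: γ = 358/122 = 2.93443.
Since K = (γ−1)mc², K/(mc²) = 2.93443 − 1 = 1.93.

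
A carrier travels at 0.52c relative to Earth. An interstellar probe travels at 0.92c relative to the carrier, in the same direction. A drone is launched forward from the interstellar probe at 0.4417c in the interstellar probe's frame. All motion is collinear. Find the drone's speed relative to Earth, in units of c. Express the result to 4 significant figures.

0.9899c

First combine the drone and interstellar probe (S''→S'): u₁ = (0.4417 + 0.92)/(1 + 0.4417×0.92) = 1.3617/1.406364 = 0.96824.
Then combine with the carrier (S'→S): u = (0.96824 + 0.52)/(1 + 0.96824×0.52) = 1.48824/1.5034848 = 0.98986.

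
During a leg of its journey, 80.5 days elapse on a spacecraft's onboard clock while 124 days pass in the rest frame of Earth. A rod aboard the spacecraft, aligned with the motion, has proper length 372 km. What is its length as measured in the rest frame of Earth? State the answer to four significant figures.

From Δt = γΔτ: γ = 124/80.5 = 1.54037.
L = L₀/γ = 372/1.54037 = 241.5 km.

241.5 km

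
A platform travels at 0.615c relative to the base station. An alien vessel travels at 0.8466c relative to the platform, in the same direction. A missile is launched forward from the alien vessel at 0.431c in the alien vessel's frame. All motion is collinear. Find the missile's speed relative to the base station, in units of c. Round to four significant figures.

0.9844c

First combine the missile and alien vessel (S''→S'): u₁ = (0.431 + 0.8466)/(1 + 0.431×0.8466) = 1.2776/1.3648846 = 0.93605.
Then combine with the platform (S'→S): u = (0.93605 + 0.615)/(1 + 0.93605×0.615) = 1.55105/1.57567075 = 0.98437.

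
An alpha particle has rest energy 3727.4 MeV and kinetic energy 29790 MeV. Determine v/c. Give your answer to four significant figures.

0.9938

K = (γ−1)mc², so γ = 1 + 29790/3727.4 = 8.9922.
Then v/c = √(1 − γ⁻²) = √(1 − 0.0123671) = √0.9876329 = 0.9938.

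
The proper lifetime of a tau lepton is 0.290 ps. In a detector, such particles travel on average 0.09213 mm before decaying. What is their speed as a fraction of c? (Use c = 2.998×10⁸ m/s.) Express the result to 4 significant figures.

0.7273c

Let x = d/(cτ) = 9.213×10^-5 m / (2.998×10⁸ m/s × 2.900×10^-13 s) = 1.0597. Since d = βγcτ, x = βγ = β/√(1−β²).
Solving: β² = x²/(1+x²) = 1.12296/2.12296 = 0.52896, so β = 0.7273.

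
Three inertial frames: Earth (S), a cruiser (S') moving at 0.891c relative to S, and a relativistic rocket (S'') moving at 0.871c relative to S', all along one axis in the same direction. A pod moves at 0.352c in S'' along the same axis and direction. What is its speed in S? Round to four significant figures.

Apply u = (u'+v)/(1+u'v) twice. Pod in the cruiser frame: (0.352+0.871)/(1+0.352·0.871) = 1.223/1.306592 = 0.93602c.
That velocity, transformed to the rest frame of Earth: (0.93602+0.891)/(1+0.93602·0.891) = 1.82702/1.83399382 = 0.9962c.

0.9962c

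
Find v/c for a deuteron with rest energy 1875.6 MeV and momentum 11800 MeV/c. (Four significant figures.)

pc/(mc²) = 11800/1875.6 = 6.2913 = βγ = β/√(1−β²).
So β² = x²/(1 + x²) with x = 6.2913: x² = 39.5805, β² = 39.5805/40.5805 = 0.975358, β = 0.9876.

0.9876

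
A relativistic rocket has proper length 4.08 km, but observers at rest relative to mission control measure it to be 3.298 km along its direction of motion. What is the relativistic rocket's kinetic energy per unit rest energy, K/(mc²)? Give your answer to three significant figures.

γ = L₀/L = 4.08/3.298 = 1.23711.
Since K = (γ−1)mc², K/(mc²) = 1.23711 − 1 = 0.237.

0.237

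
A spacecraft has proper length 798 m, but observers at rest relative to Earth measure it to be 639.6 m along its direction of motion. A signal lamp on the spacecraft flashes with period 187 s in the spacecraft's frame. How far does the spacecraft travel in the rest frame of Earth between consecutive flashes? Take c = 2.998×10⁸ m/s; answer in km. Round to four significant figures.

4.183×10^7 km

γ = L₀/L = 798/639.6 = 1.24765.
β = √(1 − 1/γ²) = 0.59799. Lab-frame period = γτ = 1.24765×187 s = 233.31 s. Distance = βc × γτ = 0.59799 × 2.998×10⁸ m/s × 233.31 s = 4.1827×10^10 m = 4.183×10^7 km.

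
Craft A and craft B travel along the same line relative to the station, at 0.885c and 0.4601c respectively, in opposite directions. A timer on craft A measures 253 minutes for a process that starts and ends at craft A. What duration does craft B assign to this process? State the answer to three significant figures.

861 minutes

Speed of craft A in craft B's frame: u = (v_A + v_B)/(1 + v_A v_B/c²) = (0.885 + 0.4601)/(1 + 0.885×0.4601) = 1.3451/1.4071885 = 0.95588; |u| = 0.95588c.
γ for this relative speed: γ = 1/√(1 − 0.913707) = 3.4042.
Craft A's interval is proper; time dilation gives Δt_B = γΔτ = 3.4042 × 253 minutes = 861 minutes.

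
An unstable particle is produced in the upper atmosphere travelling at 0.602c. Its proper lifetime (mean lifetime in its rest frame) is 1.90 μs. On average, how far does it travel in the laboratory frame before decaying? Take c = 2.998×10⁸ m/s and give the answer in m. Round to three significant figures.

429 m

β² = 0.362404, so γ = 1/√0.637596 = 1.2524.
Lab-frame lifetime: Δt = γτ = 1.2524 × 1.90 μs = 2.3796 μs.
Distance: d = vΔt = 0.602 × 2.998×10⁸ m/s × 2.3796×10^-6 s = 429 m.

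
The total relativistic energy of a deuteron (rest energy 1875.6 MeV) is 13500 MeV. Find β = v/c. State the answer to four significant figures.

Total energy E = γmc² gives γ = 13500/1875.6 = 7.1977.
Hence β = √(1 − 1/γ²) = √(1 − 0.0193025) = √0.9806975 = 0.9903.

0.9903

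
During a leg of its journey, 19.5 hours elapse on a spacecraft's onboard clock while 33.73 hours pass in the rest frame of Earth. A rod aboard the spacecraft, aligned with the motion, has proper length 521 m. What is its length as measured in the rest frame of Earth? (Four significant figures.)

301.2 m

The time-dilation ratio gives γ = 33.73/19.5 = 1.72974.
L = L₀/γ = 521/1.72974 = 301.2 m.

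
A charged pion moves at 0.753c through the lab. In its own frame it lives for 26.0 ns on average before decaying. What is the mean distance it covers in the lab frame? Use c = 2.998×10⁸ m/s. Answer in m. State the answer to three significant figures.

γ = 1/√(1 − β²) = 1/√(1 − 0.567009) = 1/√0.432991 = 1/0.658021 = 1.5197.
Lab-frame lifetime: Δt = γτ = 1.5197 × 26.0 ns = 39.512 ns.
Distance: d = vΔt = 0.753 × 2.998×10⁸ m/s × 3.9512×10^-8 s = 8.92 m.

8.92 m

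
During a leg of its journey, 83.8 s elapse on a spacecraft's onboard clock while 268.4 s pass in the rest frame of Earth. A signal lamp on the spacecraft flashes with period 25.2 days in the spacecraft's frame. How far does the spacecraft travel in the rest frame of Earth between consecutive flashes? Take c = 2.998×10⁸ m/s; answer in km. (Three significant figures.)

The time-dilation ratio gives γ = 268.4/83.8 = 3.20286.
β = √(1 − 1/γ²) = 0.95001. Lab-frame period = γτ = 3.20286×25.2 days = 80.712 days. Distance = βc × γτ = 0.95001 × 2.998×10⁸ m/s × 6973516.8 s = 1.9861×10^15 m = 1.99×10^12 km.

1.99×10^12 km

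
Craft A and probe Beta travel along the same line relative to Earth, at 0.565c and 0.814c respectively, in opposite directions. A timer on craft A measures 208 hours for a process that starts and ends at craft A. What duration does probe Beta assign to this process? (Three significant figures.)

634 hours

Transform craft A's velocity into probe Beta's frame: (0.565 + 0.814)/(1 + 0.565·0.814) = 1.379/1.45991, so the relative speed is 0.94458c.
γ for this relative speed: γ = 1/√(1 − 0.892231) = 3.0462.
Craft A's interval is proper; time dilation gives Δt_B = γΔτ = 3.0462 × 208 hours = 634 hours.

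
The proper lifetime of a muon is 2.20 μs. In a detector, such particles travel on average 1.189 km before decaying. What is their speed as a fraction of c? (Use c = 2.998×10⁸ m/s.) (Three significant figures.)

0.874c

Let x = d/(cτ) = 1189 m / (2.998×10⁸ m/s × 2.200×10^-6 s) = 1.8027. Since d = βγcτ, x = βγ = β/√(1−β²).
Solving: β² = x²/(1+x²) = 3.24973/4.24973 = 0.764691, so β = 0.874.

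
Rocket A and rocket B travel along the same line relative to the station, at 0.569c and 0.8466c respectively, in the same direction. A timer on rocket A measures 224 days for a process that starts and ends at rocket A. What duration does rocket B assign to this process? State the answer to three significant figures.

265 days

The velocity of rocket A relative to rocket B is (0.569 − 0.8466)c / (1 − 0.569×0.8466) = −0.53561c; relative speed 0.53561c.
γ for this relative speed: γ = 1/√(1 − 0.286878) = 1.1842.
The clock on rocket A records proper time, so rocket B measures Δt = γΔτ = 1.1842 × 224 = 265 days.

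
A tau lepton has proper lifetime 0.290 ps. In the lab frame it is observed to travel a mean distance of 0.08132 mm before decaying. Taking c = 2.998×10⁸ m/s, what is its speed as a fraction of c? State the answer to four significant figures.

0.6831c

Let x = d/(cτ) = 8.132×10^-5 m / (2.998×10⁸ m/s × 2.900×10^-13 s) = 0.93534. Since d = βγcτ, x = βγ = β/√(1−β²).
Solving: β² = x²/(1+x²) = 0.874861/1.874861 = 0.466627, so β = 0.6831.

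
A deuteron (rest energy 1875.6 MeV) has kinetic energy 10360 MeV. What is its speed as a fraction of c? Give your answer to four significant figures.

0.9882c

K = (γ−1)mc², so γ = 1 + 10360/1875.6 = 6.5236.
Then v/c = √(1 − γ⁻²) = √(1 − 0.0234977) = √0.9765023 = 0.9882.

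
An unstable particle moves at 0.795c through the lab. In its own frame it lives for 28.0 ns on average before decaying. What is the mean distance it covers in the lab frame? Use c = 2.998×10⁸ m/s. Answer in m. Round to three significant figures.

With β = 0.795, γ = 1/√(1 − 0.795²) = 1/√0.367975 = 1.6485.
Lab-frame lifetime: Δt = γτ = 1.6485 × 28.0 ns = 46.158 ns.
Distance: d = vΔt = 0.795 × 2.998×10⁸ m/s × 4.6158×10^-8 s = 11.0 m.

11.0 m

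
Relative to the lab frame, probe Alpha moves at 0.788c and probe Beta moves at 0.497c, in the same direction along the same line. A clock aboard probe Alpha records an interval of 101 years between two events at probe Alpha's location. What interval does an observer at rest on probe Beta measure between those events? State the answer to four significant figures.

Speed of probe Alpha in probe Beta's frame: u = (v_A − v_B)/(1 − v_A v_B/c²) = (0.788 − 0.497)/(1 − 0.788×0.497) = 0.291/0.608364 = 0.47833; |u| = 0.47833c.
γ for this relative speed: γ = 1/√(1 − 0.2288) = 1.1387.
Probe Alpha's interval is proper; time dilation gives Δt_B = γΔτ = 1.1387 × 101 years = 115.0 years.

115.0 years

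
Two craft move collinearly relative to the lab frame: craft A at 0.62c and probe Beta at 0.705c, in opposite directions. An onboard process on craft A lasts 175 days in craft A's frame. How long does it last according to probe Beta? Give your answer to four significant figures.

Speed of craft A in probe Beta's frame: u = (v_A + v_B)/(1 + v_A v_B/c²) = (0.62 + 0.705)/(1 + 0.62×0.705) = 1.325/1.4371 = 0.922; |u| = 0.922c.
At |u| = 0.922c, γ = (1 − 0.850084)^(−1/2) = 2.5827.
Craft A's interval is proper; time dilation gives Δt_B = γΔτ = 2.5827 × 175 days = 452.0 days.

452.0 days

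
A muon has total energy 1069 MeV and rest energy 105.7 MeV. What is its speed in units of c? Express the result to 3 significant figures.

0.995c

Total energy E = γmc² gives γ = 1069/105.7 = 10.114.
Hence β = √(1 − 1/γ²) = √(1 − 0.00977584) = √0.99022416 = 0.995.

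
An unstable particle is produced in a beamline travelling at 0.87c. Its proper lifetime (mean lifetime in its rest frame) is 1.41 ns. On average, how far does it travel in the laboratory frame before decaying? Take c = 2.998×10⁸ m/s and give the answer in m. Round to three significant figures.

Lorentz factor: γ = (1 − 0.7569)^(−1/2) = 2.0282.
Lab-frame lifetime: Δt = γτ = 2.0282 × 1.41 ns = 2.8598 ns.
Distance: d = vΔt = 0.87 × 2.998×10⁸ m/s × 2.8598×10^-9 s = 0.746 m.

0.746 m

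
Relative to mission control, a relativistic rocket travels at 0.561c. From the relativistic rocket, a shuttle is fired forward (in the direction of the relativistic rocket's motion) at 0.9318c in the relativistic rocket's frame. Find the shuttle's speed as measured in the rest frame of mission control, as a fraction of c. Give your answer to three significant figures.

In units of c, u = (u' + v)/(1 + u'v) with u' = 0.9318 and v = 0.561.
Numerator: 0.9318 + 0.561 = 1.4928. Denominator: 1 + (0.9318)(0.561) = 1.5227398.
u = 1.4928/1.5227398 = 0.98034, so the speed is 0.980c.

0.980c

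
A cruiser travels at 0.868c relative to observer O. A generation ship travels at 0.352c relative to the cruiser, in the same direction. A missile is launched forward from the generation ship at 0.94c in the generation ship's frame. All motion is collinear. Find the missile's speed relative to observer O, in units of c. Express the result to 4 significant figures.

0.9979c

First combine the missile and generation ship (S''→S'): u₁ = (0.94 + 0.352)/(1 + 0.94×0.352) = 1.292/1.33088 = 0.97079.
Then combine with the cruiser (S'→S): u = (0.97079 + 0.868)/(1 + 0.97079×0.868) = 1.83879/1.84264572 = 0.99791.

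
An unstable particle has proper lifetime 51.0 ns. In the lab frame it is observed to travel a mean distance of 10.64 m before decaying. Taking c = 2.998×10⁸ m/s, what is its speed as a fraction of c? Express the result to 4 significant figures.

d = βγcτ ⇒ βγ = d/(cτ) = 10.64 m / (15.2898 m) = 0.69589.
β = (βγ)/√(1+(βγ)²) = 0.69589/√1.484263 = 0.5712.

0.5712c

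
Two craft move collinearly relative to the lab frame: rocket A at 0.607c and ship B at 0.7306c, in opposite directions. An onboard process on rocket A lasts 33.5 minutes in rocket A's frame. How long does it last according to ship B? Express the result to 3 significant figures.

The velocity of rocket A relative to ship B is (0.607 + 0.7306)c / (1 + 0.607×0.7306) = 0.92665c; relative speed 0.92665c.
γ for this relative speed: γ = 1/√(1 − 0.85868) = 2.6601.
The clock on rocket A records proper time, so ship B measures Δt = γΔτ = 2.6601 × 33.5 = 89.1 minutes.

89.1 minutes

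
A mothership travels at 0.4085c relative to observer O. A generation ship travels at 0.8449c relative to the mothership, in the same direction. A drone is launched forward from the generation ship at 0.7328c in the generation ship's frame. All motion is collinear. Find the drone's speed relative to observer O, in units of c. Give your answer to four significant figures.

Apply u = (u'+v)/(1+u'v) twice. Drone in the mothership frame: (0.7328+0.8449)/(1+0.7328·0.8449) = 1.5777/1.61914272 = 0.9744c.
That velocity, transformed to the rest frame of observer O: (0.9744+0.4085)/(1+0.9744·0.4085) = 1.3829/1.3980424 = 0.98917c.

0.9892c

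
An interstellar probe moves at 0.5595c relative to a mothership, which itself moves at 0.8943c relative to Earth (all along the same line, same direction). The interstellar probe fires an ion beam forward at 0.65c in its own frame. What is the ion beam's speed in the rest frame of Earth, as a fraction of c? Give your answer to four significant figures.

0.9933c

First combine the ion beam and interstellar probe (S''→S'): u₁ = (0.65 + 0.5595)/(1 + 0.65×0.5595) = 1.2095/1.363675 = 0.88694.
Then combine with the mothership (S'→S): u = (0.88694 + 0.8943)/(1 + 0.88694×0.8943) = 1.78124/1.793190442 = 0.99334.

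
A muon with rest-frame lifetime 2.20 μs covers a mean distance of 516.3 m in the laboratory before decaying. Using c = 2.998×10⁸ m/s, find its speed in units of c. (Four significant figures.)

0.6164c

Let x = d/(cτ) = 516.3 m / (2.998×10⁸ m/s × 2.200×10^-6 s) = 0.78279. Since d = βγcτ, x = βγ = β/√(1−β²).
Solving: β² = x²/(1+x²) = 0.61276/1.61276 = 0.379945, so β = 0.6164.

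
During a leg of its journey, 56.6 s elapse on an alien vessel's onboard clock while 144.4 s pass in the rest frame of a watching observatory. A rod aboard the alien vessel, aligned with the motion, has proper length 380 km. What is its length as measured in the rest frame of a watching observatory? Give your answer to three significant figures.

149 km

The time-dilation ratio gives γ = 144.4/56.6 = 2.55124.
L = L₀/γ = 380/2.55124 = 149 km.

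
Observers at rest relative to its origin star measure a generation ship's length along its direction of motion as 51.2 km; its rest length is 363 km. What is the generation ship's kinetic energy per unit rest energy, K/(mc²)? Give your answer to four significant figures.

Length contraction gives γ = L₀/L = 363/51.2 = 7.08984.
Since K = (γ−1)mc², K/(mc²) = 7.08984 − 1 = 6.090.

6.090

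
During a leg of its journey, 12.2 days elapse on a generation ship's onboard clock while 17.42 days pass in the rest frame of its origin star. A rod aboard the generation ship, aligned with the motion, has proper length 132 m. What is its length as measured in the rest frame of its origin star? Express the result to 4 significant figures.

92.45 m

The time-dilation ratio gives γ = 17.42/12.2 = 1.42787.
L = L₀/γ = 132/1.42787 = 92.45 m.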